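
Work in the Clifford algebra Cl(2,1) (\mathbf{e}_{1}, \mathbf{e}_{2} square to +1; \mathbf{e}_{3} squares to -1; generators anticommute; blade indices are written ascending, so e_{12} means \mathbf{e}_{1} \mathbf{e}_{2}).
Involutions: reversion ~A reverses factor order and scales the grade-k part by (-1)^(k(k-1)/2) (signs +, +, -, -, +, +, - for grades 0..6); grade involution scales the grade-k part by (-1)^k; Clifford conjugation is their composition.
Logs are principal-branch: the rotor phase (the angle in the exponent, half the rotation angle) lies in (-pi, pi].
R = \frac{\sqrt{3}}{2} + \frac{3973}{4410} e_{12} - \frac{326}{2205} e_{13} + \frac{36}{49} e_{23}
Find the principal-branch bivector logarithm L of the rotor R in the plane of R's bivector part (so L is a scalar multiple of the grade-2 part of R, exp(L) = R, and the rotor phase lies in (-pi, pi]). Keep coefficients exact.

The scalar part of R is \frac{\sqrt{3}}{2}, so the principal-branch rotor phase is pinned; divide the bivector part by its sine to get the unit plane — L is the phase times that plane.
Concretely: cos(phase) = \frac{\sqrt{3}}{2} gives phase = ±\frac{\pi}{6}, and since phase/sin(phase) is even the sign is immaterial: L = (phase/sin(phase)) * <R>_2 = (\frac{\pi}{3}) * <R>_2.
Answer: \frac{3973 \pi}{13230} e_{12} - \frac{326 \pi}{6615} e_{13} + \frac{12 \pi}{49} e_{23}


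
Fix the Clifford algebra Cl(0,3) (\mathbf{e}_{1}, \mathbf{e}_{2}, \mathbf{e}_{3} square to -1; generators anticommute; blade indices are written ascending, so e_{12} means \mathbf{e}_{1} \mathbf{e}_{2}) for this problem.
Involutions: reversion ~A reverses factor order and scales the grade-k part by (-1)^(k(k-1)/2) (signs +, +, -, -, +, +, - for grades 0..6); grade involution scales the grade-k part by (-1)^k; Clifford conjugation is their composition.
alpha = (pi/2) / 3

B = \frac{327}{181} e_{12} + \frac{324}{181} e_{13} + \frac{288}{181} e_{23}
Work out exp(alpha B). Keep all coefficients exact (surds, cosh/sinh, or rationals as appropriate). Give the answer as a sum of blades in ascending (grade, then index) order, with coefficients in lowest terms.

B^2 term by term: the squares give (\frac{327}{181})^2*(e_{12})^2 + (\frac{324}{181})^2*(e_{13})^2 + (\frac{288}{181})^2*(e_{23})^2 = \frac{106929}{32761}*(-1) + \frac{104976}{32761}*(-1) + \frac{82944}{32761}*(-1) = -9 (each basis 2-blade squares to minus the product of its generators' squares); cross terms between blades sharing an index anticommute and cancel. So B^2 = -9.
B^2 = -9 — a negative square means the series sums to a rotation: l = 3, alpha*l = \frac{\pi}{2}, so exp(alpha B) = cos(\frac{\pi}{2}) + (sin(\frac{\pi}{2})/3)*B = 0 + (\frac{1}{3})*B.
Answer: \frac{109}{181} e_{12} + \frac{108}{181} e_{13} + \frac{96}{181} e_{23}


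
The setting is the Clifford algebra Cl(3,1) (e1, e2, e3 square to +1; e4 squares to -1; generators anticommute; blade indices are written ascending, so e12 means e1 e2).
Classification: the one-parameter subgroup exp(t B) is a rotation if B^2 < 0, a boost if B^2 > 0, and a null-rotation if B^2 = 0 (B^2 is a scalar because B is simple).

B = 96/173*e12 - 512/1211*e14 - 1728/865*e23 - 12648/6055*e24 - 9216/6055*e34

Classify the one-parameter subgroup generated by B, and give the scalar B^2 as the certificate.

B^2 term by term: the squares give (96/173)^2*(e12)^2 + (-512/1211)^2*(e14)^2 + (-1728/865)^2*(e23)^2 + (-12648/6055)^2*(e24)^2 + (-9216/6055)^2*(e34)^2 = 9216/29929*(-1) + 262144/1466521*(+1) + 2985984/748225*(-1) + 159971904/36663025*(+1) + 84934656/36663025*(+1) = 64/25 (each basis 2-blade squares to minus the product of its generators' squares); cross terms between blades sharing an index anticommute and cancel; the commuting (index-disjoint) pairs give grade-4 terms 2*c*c'*(blade product), which cancel blade by blade — e1234: -1769472/1047515 + 1769472/1047515 = 0 — confirming B is simple. So B^2 = 64/25.
Answer: boost, certificate B^2 = 64/25. The invariant at work: B^2 = 64/25 is unchanged by conjugation, hence its sign classifies the subgroup whatever basis B is written in.


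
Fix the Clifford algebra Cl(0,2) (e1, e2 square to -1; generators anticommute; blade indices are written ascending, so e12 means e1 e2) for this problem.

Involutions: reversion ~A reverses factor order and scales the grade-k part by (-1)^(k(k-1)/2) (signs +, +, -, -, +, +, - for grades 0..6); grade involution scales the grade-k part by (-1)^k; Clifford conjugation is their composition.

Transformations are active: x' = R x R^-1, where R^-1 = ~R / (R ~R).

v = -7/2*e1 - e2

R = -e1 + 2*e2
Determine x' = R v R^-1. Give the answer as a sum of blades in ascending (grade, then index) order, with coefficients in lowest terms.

~R = -e1 + 2*e2, and R ~R = -5, so R^-1 = ~R / (-5).
R v = -3/2 + 8*e12
Answer: 29/10*e1 + 11/5*e2


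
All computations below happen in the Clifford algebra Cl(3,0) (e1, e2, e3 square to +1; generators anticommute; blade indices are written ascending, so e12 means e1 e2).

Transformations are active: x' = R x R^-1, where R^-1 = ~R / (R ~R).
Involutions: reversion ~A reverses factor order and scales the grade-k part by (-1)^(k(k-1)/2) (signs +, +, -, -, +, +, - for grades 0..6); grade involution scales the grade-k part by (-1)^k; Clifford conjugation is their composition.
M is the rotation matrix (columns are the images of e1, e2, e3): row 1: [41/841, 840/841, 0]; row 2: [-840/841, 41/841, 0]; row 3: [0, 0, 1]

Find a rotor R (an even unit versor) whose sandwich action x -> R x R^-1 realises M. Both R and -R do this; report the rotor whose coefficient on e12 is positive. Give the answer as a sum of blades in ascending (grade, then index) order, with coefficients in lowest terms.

Method: write R = a + b12*e12 + b13*e13 + b23*e23 with a^2 + b12^2 + b13^2 + b23^2 = 1 (so R^-1 = ~R). Expanding the columns R e_j ~R gives tr M = 4a^2 - 1 and, from the antisymmetric part, M21 - M12 = -4a*b12, M13 - M31 = 4a*b13, M32 - M23 = -4a*b23.
Here tr M = 923/841, so a^2 = (1 + tr M)/4 = 441/841 and a = ±21/29. Taking a = 21/29: M21 - M12 = -1680/841, M13 - M31 = 0, M32 - M23 = 0, giving b12 = 20/29, b13 = 0, b23 = 0, i.e. R = 21/29 + 20/29*e12.
Its e12 coefficient is already positive.
Answer: 21/29 + 20/29*e12. Sheet selection: the two-to-one cover makes ±R indistinguishable at the matrix level (trace 923/841), so uniqueness comes from the required sign on e12.


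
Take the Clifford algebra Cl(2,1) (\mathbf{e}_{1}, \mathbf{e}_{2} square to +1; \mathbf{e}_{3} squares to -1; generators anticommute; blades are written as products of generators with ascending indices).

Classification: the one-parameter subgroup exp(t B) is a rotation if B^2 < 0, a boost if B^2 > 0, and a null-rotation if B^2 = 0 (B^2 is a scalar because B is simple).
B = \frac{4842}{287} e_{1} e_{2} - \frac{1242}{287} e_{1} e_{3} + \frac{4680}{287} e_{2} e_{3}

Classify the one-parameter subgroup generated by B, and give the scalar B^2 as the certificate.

B^2 term by term: the squares give (\frac{4842}{287})^2*(e_{1} e_{2})^2 + (-\frac{1242}{287})^2*(e_{1} e_{3})^2 + (\frac{4680}{287})^2*(e_{2} e_{3})^2 = \frac{23444964}{82369}*(-1) + \frac{1542564}{82369}*(+1) + \frac{21902400}{82369}*(+1) = 0 (each basis 2-blade squares to minus the product of its generators' squares); cross terms between blades sharing an index anticommute and cancel. So B^2 = 0.
Answer: null-rotation, certificate B^2 = 0. B^2 = 0 is basis-independent, so its sign is the whole story.


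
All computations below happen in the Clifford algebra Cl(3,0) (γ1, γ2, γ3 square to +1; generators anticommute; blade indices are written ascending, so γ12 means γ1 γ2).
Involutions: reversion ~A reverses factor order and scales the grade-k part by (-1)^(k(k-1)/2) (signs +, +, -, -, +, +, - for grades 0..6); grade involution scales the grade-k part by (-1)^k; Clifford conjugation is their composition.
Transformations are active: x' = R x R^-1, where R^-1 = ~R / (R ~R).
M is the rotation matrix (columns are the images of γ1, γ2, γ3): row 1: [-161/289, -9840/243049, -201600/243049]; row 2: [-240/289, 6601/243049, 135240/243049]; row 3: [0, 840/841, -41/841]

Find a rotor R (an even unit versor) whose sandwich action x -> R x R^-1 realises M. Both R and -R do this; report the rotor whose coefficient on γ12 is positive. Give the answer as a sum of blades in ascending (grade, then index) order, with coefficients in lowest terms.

Method: write R = a + b12*γ12 + b13*γ13 + b23*γ23 with a^2 + b12^2 + b13^2 + b23^2 = 1 (so R^-1 = ~R). Expanding the columns R e_j ~R gives tr M = 4a^2 - 1 and, from the antisymmetric part, M21 - M12 = -4a*b12, M13 - M31 = 4a*b13, M32 - M23 = -4a*b23.
Here tr M = -140649/243049, so a^2 = (1 + tr M)/4 = 25600/243049 and a = ±160/493. Taking a = 160/493: M21 - M12 = -192000/243049, M13 - M31 = -201600/243049, M32 - M23 = 107520/243049, giving b12 = 300/493, b13 = -315/493, b23 = -168/493, i.e. R = 160/493 + 300/493*γ12 - 315/493*γ13 - 168/493*γ23.
Its γ12 coefficient is already positive.
Answer: 160/493 + 300/493*γ12 - 315/493*γ13 - 168/493*γ23. Sheet selection: the two-to-one cover makes ±R indistinguishable at the matrix level (trace -140649/243049), so uniqueness comes from the required sign on γ12.


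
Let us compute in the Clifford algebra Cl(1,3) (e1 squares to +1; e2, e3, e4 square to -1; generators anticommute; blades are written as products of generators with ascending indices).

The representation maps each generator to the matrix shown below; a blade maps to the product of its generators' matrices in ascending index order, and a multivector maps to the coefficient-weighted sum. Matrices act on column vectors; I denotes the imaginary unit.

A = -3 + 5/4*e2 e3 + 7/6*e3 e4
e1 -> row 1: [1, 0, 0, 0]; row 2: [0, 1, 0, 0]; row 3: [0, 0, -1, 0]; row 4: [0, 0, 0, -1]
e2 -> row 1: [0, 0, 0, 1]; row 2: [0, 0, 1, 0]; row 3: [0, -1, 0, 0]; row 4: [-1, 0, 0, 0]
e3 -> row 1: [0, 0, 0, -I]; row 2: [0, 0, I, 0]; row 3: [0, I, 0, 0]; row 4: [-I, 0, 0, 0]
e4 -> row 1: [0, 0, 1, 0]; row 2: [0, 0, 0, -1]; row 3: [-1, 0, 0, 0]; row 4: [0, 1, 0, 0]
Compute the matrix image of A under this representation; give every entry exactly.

Bivector images (products of the table entries): rho(e2 e3) = rho(e2)rho(e3) = row 1: [-I, 0, 0, 0]; row 2: [0, I, 0, 0]; row 3: [0, 0, -I, 0]; row 4: [0, 0, 0, I]; rho(e3 e4) = rho(e3)rho(e4) = row 1: [0, -I, 0, 0]; row 2: [-I, 0, 0, 0]; row 3: [0, 0, 0, -I]; row 4: [0, 0, -I, 0].
M = (-3)*1 + (5/4)*rho(e2 e3) + (7/6)*rho(e3 e4), summed entrywise (1 is the identity matrix):
Answer: row 1: [-3 - 5*I/4, -7*I/6, 0, 0]; row 2: [-7*I/6, -3 + 5*I/4, 0, 0]; row 3: [0, 0, -3 - 5*I/4, -7*I/6]; row 4: [0, 0, -7*I/6, -3 + 5*I/4]


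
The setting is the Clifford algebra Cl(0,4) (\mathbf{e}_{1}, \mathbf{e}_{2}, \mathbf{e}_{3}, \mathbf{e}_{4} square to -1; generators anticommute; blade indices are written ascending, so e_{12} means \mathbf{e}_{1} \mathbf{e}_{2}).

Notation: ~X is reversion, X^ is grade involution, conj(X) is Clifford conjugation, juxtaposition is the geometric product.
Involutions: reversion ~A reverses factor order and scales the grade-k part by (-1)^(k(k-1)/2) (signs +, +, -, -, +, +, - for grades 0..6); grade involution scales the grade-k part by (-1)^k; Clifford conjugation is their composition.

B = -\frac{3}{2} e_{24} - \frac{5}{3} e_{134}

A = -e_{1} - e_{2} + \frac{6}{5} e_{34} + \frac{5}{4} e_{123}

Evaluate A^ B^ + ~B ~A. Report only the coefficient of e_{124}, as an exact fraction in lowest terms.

first term: -2 e_{1} + \frac{3}{2} e_{4} + \frac{9}{5} e_{23} - \frac{25}{12} e_{24} - \frac{5}{3} e_{34} - \frac{3}{2} e_{124} + \frac{15}{8} e_{134} - \frac{5}{3} e_{1234}
second term: 2 e_{1} - \frac{3}{2} e_{4} - \frac{9}{5} e_{23} + \frac{25}{12} e_{24} + \frac{5}{3} e_{34} - \frac{3}{2} e_{124} + \frac{15}{8} e_{134} - \frac{5}{3} e_{1234}
Answer: -3


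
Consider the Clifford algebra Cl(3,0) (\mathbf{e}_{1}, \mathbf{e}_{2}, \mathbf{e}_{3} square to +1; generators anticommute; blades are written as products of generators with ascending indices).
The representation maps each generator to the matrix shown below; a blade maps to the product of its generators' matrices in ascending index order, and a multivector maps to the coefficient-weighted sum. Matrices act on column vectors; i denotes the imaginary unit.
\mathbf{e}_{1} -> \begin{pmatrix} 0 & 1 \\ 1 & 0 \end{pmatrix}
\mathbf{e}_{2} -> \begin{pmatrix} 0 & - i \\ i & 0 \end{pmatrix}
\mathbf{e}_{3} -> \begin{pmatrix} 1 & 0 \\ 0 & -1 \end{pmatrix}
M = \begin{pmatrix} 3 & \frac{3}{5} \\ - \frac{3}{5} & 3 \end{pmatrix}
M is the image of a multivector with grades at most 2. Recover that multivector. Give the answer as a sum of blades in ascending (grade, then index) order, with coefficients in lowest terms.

Method: 1, rho(e_{1}), rho(e_{2}), rho(e_{3}) form a trace-orthogonal basis of the 2x2 complex matrices (tr(X Y) = 2 if X = Y, else 0), so M = m0*1 + m1*rho(e_{1}) + m2*rho(e_{2}) + m3*rho(e_{3}) with m0 = tr(M)/2 = 3, m1 = tr(M rho(e_{1}))/2 = 0, m2 = tr(M rho(e_{2}))/2 = \frac{3 i}{5}, m3 = tr(M rho(e_{3}))/2 = 0.
Multiplying table entries, the bivector images are rho(e_{1} e_{2}) = i*rho(e_{3}), rho(e_{1} e_{3}) = -i*rho(e_{2}), rho(e_{2} e_{3}) = i*rho(e_{1}); with real blade coefficients the real parts of m0..m3 are the coefficients of 1, e_{1}, e_{2}, e_{3} and the imaginary parts give the bivectors (e_{2} e_{3}: Im m1, e_{1} e_{3}: -Im m2, e_{1} e_{2}: Im m3).
Answer: 3 - \frac{3}{5} e_{1} e_{3}


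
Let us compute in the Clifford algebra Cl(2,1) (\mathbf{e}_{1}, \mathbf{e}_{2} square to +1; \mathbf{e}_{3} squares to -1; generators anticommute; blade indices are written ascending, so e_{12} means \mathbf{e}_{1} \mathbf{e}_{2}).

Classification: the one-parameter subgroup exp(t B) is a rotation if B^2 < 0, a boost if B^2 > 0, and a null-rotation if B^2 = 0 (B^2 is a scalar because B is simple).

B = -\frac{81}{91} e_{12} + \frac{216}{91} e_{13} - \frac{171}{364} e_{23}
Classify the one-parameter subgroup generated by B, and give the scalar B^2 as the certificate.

B^2 term by term: the squares give (-\frac{81}{91})^2*(e_{12})^2 + (\frac{216}{91})^2*(e_{13})^2 + (-\frac{171}{364})^2*(e_{23})^2 = \frac{6561}{8281}*(-1) + \frac{46656}{8281}*(+1) + \frac{29241}{132496}*(+1) = \frac{81}{16} (each basis 2-blade squares to minus the product of its generators' squares); cross terms between blades sharing an index anticommute and cancel. So B^2 = \frac{81}{16}.
Answer: boost, certificate B^2 = \frac{81}{16}. Check the certificate: B^2 = \frac{81}{16}, and that sign is decisive whatever form B takes.


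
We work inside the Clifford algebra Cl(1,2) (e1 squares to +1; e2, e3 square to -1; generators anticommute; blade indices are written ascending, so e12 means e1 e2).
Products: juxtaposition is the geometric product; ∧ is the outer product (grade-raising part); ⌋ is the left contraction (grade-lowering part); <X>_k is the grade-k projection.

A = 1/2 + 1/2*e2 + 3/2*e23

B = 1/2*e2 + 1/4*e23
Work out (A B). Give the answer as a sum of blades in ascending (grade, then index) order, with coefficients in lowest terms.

step 1: -5/8 + 1/4*e2 + 5/8*e3 + 1/8*e23
Answer: -5/8 + 1/4*e2 + 5/8*e3 + 1/8*e23


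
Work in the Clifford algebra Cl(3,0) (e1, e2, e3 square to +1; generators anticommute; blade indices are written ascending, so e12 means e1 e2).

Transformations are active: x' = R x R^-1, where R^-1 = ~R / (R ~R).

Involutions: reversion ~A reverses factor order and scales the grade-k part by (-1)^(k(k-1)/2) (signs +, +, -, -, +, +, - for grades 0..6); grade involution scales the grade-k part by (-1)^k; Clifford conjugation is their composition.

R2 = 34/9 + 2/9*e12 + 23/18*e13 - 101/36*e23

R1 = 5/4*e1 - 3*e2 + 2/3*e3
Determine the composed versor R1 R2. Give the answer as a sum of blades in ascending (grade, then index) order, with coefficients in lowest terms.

Distribute over the terms of R1 (each basis-blade product reordered to ascending indices, repeated generators contracted through their squares):
(5/4*e1) R2 = 85/18*e1 + 5/18*e2 + 115/72*e3 - 505/144*e123
(-3*e2) R2 = 2/3*e1 - 34/3*e2 + 101/12*e3 + 23/6*e123
(2/3*e3) R2 = -23/27*e1 + 101/54*e2 + 68/27*e3 + 4/27*e123
Summing the partial products and collecting blades:
Answer: 245/54*e1 - 248/27*e2 + 2707/216*e3 + 205/432*e123


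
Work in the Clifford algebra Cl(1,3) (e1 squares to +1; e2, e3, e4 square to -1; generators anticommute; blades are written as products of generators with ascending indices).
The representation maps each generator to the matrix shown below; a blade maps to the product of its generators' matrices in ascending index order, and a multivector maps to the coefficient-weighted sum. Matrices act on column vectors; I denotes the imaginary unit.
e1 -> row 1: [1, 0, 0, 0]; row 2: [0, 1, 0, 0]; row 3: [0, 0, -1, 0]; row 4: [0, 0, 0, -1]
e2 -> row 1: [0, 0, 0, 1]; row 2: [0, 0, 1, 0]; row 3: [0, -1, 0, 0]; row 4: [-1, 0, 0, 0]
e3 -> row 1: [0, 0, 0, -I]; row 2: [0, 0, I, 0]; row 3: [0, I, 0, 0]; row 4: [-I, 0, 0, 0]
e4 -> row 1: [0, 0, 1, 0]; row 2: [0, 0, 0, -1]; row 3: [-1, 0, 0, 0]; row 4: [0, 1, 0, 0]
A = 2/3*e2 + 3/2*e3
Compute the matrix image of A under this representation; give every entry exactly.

M = (2/3)*rho(e2) + (3/2)*rho(e3), summed entrywise:
Answer: row 1: [0, 0, 0, 2/3 - 3*I/2]; row 2: [0, 0, 2/3 + 3*I/2, 0]; row 3: [0, -2/3 + 3*I/2, 0, 0]; row 4: [-2/3 - 3*I/2, 0, 0, 0]


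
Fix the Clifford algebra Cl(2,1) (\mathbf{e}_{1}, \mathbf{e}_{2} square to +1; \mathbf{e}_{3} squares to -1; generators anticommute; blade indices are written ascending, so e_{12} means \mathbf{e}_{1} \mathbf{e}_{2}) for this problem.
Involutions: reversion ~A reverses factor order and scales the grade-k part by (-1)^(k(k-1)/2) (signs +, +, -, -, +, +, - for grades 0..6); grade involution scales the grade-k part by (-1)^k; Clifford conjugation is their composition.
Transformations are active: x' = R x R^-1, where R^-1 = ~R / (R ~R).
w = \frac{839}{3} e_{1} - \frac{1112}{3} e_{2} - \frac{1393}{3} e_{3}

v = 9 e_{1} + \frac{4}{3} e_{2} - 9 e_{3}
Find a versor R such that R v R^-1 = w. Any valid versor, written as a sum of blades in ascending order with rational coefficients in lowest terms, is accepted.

Since q(v) = q(w) = \frac{16}{9}, the sum R = v + w = \frac{866}{3} e_{1} - \frac{1108}{3} e_{2} - \frac{1420}{3} e_{3} does the job whenever invertible.
Answer: \frac{866}{3} e_{1} - \frac{1108}{3} e_{2} - \frac{1420}{3} e_{3}


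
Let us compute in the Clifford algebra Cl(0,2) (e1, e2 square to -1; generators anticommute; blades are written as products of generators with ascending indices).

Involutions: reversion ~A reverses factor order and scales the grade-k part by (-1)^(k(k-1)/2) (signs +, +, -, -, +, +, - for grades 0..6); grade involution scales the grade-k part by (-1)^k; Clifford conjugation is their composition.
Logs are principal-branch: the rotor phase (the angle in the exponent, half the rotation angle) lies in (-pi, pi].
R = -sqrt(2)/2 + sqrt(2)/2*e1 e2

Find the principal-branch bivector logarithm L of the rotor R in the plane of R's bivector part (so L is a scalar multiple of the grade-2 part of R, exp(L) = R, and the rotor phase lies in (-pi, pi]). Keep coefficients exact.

The scalar part of R is -sqrt(2)/2, which pins the rotor phase on the principal branch; dividing the bivector part by the sine of that phase recovers the unit plane, and L is the phase times that plane.
Concretely: cos(phase) = -sqrt(2)/2 gives phase = ±3*pi/4, and since phase/sin(phase) is even the sign is immaterial: L = (phase/sin(phase)) * <R>_2 = (3*sqrt(2)*pi/4) * <R>_2.
Answer: 3*pi/4*e1 e2


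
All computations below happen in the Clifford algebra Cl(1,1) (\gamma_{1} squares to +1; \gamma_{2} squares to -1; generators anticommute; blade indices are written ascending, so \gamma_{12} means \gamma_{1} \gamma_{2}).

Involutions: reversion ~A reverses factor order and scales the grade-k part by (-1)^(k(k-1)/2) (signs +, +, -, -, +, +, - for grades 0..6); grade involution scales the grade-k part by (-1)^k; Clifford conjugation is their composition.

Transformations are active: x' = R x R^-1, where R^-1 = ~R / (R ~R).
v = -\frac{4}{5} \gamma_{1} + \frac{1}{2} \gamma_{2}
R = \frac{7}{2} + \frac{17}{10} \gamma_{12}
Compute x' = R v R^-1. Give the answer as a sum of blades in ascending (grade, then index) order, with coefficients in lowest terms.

~R = \frac{7}{2} - \frac{17}{10} \gamma_{12}, and R ~R = \frac{234}{25}, so R^-1 = ~R / (\frac{234}{25}).
R v = -\frac{73}{20} \gamma_{1} + \frac{311}{100} \gamma_{2}
Answer: -\frac{9031}{4680} \gamma_{1} + \frac{1709}{936} \gamma_{2}


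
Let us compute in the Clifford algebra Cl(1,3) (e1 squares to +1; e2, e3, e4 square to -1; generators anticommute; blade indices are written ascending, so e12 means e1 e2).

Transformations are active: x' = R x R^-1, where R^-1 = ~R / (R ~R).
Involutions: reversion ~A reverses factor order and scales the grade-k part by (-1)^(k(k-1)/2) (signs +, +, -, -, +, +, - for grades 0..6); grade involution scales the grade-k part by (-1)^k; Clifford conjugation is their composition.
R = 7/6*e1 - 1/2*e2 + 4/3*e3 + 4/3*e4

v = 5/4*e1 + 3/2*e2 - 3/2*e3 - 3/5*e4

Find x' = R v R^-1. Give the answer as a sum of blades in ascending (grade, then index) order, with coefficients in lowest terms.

~R = 7/6*e1 - 1/2*e2 + 4/3*e3 + 4/3*e4, and R ~R = -22/9, so R^-1 = ~R / (-22/9).
R v = 601/120 + 19/8*e12 - 41/12*e13 - 71/30*e14 - 5/4*e23 - 17/10*e24 + 6/5*e34
Answer: -5307/880*e1 + 483/880*e2 - 218/55*e3 - 107/22*e4


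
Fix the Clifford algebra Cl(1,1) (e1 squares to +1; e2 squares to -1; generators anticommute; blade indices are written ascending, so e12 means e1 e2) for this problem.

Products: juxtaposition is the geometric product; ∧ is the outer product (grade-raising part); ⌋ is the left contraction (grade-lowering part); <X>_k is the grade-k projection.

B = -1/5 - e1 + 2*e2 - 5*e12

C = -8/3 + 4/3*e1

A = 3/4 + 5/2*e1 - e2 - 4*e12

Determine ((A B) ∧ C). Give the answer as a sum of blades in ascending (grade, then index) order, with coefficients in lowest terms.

step 1: 387/20 + 47/4*e1 - 74/5*e2 + 21/20*e12
step 2: -258/5 - 83/15*e1 + 592/15*e2 + 254/15*e12
Answer: -258/5 - 83/15*e1 + 592/15*e2 + 254/15*e12


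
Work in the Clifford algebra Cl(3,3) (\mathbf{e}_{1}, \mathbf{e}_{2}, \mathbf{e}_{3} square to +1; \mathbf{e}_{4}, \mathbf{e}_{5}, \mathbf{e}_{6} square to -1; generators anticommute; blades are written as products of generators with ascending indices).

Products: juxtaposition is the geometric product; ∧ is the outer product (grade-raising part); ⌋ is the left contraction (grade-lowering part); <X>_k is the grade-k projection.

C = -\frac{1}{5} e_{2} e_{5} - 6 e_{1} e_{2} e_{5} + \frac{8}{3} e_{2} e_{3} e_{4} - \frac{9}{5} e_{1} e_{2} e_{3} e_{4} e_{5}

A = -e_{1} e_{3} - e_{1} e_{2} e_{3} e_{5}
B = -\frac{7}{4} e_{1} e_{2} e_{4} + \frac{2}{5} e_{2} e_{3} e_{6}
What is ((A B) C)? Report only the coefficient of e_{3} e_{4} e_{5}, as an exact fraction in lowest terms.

step 1: \frac{2}{5} e_{1} e_{2} e_{6} + \frac{2}{5} e_{1} e_{5} e_{6} + \frac{7}{4} e_{2} e_{3} e_{4} + \frac{7}{4} e_{3} e_{4} e_{5}
step 2: \frac{14}{3} + \frac{63}{20} e_{1} e_{2} + \frac{63}{20} e_{1} e_{5} - \frac{14}{3} e_{2} e_{5} - \frac{12}{5} e_{2} e_{6} - \frac{12}{5} e_{5} e_{6} - \frac{2}{25} e_{1} e_{2} e_{6} - \frac{2}{25} e_{1} e_{5} e_{6} - \frac{7}{20} e_{2} e_{3} e_{4} - \frac{7}{20} e_{3} e_{4} e_{5} + \frac{21}{2} e_{1} e_{2} e_{3} e_{4} + \frac{21}{2} e_{1} e_{3} e_{4} e_{5} - \frac{16}{15} e_{1} e_{3} e_{4} e_{6} - \frac{18}{25} e_{2} e_{3} e_{4} e_{6} - \frac{18}{25} e_{3} e_{4} e_{5} e_{6} + \frac{16}{15} e_{1} e_{2} e_{3} e_{4} e_{5} e_{6}
Answer: -\frac{7}{20}


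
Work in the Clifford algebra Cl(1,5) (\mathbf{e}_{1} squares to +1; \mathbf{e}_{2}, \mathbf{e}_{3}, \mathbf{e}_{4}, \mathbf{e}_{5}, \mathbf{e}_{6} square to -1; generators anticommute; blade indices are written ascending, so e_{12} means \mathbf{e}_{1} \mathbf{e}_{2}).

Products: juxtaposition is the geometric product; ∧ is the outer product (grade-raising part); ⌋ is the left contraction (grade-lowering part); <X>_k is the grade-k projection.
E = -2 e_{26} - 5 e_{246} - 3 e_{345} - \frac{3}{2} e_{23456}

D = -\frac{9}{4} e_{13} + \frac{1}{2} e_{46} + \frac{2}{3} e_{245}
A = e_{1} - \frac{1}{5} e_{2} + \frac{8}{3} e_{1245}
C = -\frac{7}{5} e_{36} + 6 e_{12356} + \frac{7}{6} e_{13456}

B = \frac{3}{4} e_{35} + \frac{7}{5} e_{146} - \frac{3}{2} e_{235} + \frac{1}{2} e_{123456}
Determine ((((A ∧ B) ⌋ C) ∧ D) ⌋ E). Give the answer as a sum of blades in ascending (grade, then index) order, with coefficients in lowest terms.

step 1: \frac{3}{4} e_{135} - \frac{3}{20} e_{235} - \frac{3}{2} e_{1235} + \frac{7}{25} e_{1246}
step 2: 9 e_{6} + \frac{9}{10} e_{16} - \frac{9}{2} e_{26} + \frac{7}{8} e_{46}
step 3: -\frac{81}{4} e_{136} - \frac{81}{8} e_{1236} - \frac{63}{32} e_{1346} - 6 e_{2456} - \frac{3}{5} e_{12456}
step 4: -9 e_{3}
Answer: -9 e_{3}


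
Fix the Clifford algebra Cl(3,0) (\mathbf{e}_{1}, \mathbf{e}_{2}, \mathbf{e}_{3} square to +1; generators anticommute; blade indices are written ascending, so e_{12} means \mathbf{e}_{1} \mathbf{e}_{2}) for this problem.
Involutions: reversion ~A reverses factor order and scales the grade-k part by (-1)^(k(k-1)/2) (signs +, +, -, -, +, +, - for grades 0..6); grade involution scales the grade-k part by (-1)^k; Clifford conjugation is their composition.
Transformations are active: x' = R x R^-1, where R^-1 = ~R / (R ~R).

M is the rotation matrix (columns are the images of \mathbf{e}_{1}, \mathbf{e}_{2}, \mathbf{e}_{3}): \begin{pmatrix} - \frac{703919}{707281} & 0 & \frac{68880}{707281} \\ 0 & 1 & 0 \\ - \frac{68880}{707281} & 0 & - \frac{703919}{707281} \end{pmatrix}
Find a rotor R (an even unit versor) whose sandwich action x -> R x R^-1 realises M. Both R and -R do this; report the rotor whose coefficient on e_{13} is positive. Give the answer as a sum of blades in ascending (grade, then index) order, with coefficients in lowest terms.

Method: write R = a + b12*e_{12} + b13*e_{13} + b23*e_{23} with a^2 + b12^2 + b13^2 + b23^2 = 1 (so R^-1 = ~R). Expanding the columns R e_j ~R gives tr M = 4a^2 - 1 and, from the antisymmetric part, M21 - M12 = -4a*b12, M13 - M31 = 4a*b13, M32 - M23 = -4a*b23.
Here tr M = -\frac{700557}{707281}, so a^2 = (1 + tr M)/4 = \frac{1681}{707281} and a = ±\frac{41}{841}. Taking a = \frac{41}{841}: M21 - M12 = 0, M13 - M31 = \frac{137760}{707281}, M32 - M23 = 0, giving b12 = 0, b13 = \frac{840}{841}, b23 = 0, i.e. R = \frac{41}{841} + \frac{840}{841} e_{13}.
Its e_{13} coefficient is already positive.
Answer: \frac{41}{841} + \frac{840}{841} e_{13}. Recall the cover is two-to-one: with M of trace -\frac{700557}{707281}, both preimages act alike, and the stated e_{13} sign chooses the sheet.


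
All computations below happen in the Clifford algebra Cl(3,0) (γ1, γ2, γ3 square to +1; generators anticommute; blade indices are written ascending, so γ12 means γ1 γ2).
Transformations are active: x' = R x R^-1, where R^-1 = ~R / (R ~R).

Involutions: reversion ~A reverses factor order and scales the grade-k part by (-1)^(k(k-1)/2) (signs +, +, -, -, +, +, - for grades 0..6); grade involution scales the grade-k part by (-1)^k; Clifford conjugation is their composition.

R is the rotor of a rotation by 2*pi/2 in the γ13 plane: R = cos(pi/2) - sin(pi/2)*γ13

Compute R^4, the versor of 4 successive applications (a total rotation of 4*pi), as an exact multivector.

The rotor phase is half the rotation angle and phases add under composition, so 4 steps in the γ13 plane accumulate phase 4*(pi/2) = 2*pi: R^4 = cos(2*pi) - sin(2*pi)*γ13.
cos(2*pi) = 1 and sin(2*pi) = 0, so R^4 = 1. The total rotation 4*pi is 2 full turns, so every vector returns to itself, yet the rotor is +1, back on the identity sheet (an even number of 2*pi turns).
Answer: 1


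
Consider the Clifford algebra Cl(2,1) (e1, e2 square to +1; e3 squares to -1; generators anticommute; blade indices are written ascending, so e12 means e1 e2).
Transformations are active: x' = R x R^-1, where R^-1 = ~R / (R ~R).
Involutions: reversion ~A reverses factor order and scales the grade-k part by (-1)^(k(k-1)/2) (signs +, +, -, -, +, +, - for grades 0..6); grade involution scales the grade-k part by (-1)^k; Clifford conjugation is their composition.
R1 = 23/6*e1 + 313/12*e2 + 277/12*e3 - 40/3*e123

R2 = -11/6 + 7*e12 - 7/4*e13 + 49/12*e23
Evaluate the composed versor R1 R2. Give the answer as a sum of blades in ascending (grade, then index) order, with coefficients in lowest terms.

Distribute over the terms of R1 (each basis-blade product reordered to ascending indices, repeated generators contracted through their squares):
(23/6*e1) R2 = -253/36*e1 + 161/6*e2 - 161/24*e3 + 1127/72*e123
(313/12*e2) R2 = -2191/12*e1 - 3443/72*e2 + 15337/144*e3 + 2191/48*e123
(277/12*e3) R2 = -1939/48*e1 + 13573/144*e2 - 3047/72*e3 + 1939/12*e123
(-40/3*e123) R2 = -490/9*e1 - 70/3*e2 + 280/3*e3 + 220/9*e123
Summing the partial products and collecting blades:
Answer: -40961/144*e1 + 799/16*e2 + 2413/16*e3 + 35615/144*e123


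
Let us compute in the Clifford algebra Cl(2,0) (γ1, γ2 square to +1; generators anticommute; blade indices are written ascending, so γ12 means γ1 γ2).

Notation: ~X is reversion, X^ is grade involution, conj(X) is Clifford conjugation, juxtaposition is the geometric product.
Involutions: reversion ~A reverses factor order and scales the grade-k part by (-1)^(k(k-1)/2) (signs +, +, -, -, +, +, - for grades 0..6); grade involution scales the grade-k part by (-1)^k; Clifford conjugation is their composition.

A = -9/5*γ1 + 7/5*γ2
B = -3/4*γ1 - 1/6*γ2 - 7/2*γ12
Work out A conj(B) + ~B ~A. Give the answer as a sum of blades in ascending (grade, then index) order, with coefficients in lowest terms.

first term: -67/60 - 49/10*γ1 - 63/10*γ2 - 27/20*γ12
second term: 67/60 + 49/10*γ1 + 63/10*γ2 - 27/20*γ12
Answer: -27/10*γ12


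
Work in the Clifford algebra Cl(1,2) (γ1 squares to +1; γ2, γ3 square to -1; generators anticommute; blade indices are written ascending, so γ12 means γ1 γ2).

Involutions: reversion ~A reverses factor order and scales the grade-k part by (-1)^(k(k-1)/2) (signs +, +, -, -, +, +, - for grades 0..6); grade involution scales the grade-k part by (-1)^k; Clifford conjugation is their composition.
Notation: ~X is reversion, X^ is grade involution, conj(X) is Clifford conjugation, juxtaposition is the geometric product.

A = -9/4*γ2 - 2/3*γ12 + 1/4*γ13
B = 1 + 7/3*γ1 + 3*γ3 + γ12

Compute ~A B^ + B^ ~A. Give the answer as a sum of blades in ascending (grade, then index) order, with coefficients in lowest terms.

first term: 2/3 - 3*γ1 - 25/36*γ2 - 7/12*γ3 - 55/12*γ12 - 1/4*γ13 + 13/2*γ23 - 2*γ123
second term: 2/3 + 3*γ1 - 137/36*γ2 + 7/12*γ3 + 71/12*γ12 - 1/4*γ13 - 13/2*γ23 - 2*γ123
Answer: 4/3 - 9/2*γ2 + 4/3*γ12 - 1/2*γ13 - 4*γ123


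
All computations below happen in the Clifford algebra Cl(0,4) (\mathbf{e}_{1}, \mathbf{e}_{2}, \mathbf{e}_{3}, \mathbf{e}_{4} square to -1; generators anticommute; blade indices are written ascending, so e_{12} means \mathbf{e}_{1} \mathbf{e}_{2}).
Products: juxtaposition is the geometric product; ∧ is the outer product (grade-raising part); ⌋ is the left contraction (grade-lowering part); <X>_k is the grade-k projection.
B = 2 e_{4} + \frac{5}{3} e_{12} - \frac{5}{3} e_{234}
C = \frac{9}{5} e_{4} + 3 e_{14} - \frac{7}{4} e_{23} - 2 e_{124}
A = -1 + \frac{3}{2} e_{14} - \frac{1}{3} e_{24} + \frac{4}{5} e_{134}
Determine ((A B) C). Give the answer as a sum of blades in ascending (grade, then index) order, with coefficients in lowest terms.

step 1: -3 e_{1} + \frac{2}{3} e_{2} + \frac{5}{9} e_{3} - 2 e_{4} - \frac{1}{3} e_{12} - \frac{8}{5} e_{13} - \frac{5}{9} e_{14} - \frac{5}{2} e_{24} + \frac{5}{2} e_{123} + \frac{1}{3} e_{234}
step 2: \frac{79}{15} - \frac{45}{8} e_{1} + \frac{167}{36} e_{2} + \frac{7}{6} e_{3} + \frac{107}{12} e_{4} + \frac{63}{10} e_{12} + \frac{1}{12} e_{13} - \frac{101}{15} e_{14} - \frac{3}{5} e_{23} - \frac{29}{5} e_{24} - \frac{127}{40} e_{34} + \frac{25}{4} e_{123} - \frac{13}{5} e_{124} - \frac{341}{75} e_{134} - \frac{36}{5} e_{234} + \frac{157}{36} e_{1234}
Answer: \frac{79}{15} - \frac{45}{8} e_{1} + \frac{167}{36} e_{2} + \frac{7}{6} e_{3} + \frac{107}{12} e_{4} + \frac{63}{10} e_{12} + \frac{1}{12} e_{13} - \frac{101}{15} e_{14} - \frac{3}{5} e_{23} - \frac{29}{5} e_{24} - \frac{127}{40} e_{34} + \frac{25}{4} e_{123} - \frac{13}{5} e_{124} - \frac{341}{75} e_{134} - \frac{36}{5} e_{234} + \frac{157}{36} e_{1234}


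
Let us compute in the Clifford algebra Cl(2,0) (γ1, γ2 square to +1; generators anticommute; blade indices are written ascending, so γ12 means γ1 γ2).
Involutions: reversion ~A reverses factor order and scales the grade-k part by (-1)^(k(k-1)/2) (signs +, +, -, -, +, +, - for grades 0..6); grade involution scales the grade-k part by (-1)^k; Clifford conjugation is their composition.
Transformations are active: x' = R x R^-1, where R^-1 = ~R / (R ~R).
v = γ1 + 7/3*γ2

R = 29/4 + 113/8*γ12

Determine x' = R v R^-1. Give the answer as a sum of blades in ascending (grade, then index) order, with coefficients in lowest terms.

~R = 29/4 - 113/8*γ12, and R ~R = 16133/64, so R^-1 = ~R / (16133/64).
R v = 965/24*γ1 + 67/24*γ2
Answer: 63541/48399*γ1 - 35053/16133*γ2


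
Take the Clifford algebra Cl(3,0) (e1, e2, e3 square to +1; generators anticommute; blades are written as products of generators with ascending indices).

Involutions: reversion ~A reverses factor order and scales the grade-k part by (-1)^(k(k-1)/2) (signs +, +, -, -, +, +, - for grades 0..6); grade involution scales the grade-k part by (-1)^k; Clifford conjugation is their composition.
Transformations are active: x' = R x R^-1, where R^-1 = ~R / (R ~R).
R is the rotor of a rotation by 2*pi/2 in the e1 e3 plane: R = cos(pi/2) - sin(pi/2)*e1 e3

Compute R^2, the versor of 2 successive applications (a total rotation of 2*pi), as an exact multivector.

The rotor phase is half the rotation angle and phases add under composition, so 2 steps in the e1 e3 plane accumulate phase 2*(pi/2) = pi: R^2 = cos(pi) - sin(pi)*e1 e3.
cos(pi) = -1 and sin(pi) = 0, so R^2 = -1. The total rotation 2*pi is 1 full turn, so every vector returns to itself, yet the rotor is -1, on the OTHER sheet of the double cover (an odd number of 2*pi turns).
Answer: -1


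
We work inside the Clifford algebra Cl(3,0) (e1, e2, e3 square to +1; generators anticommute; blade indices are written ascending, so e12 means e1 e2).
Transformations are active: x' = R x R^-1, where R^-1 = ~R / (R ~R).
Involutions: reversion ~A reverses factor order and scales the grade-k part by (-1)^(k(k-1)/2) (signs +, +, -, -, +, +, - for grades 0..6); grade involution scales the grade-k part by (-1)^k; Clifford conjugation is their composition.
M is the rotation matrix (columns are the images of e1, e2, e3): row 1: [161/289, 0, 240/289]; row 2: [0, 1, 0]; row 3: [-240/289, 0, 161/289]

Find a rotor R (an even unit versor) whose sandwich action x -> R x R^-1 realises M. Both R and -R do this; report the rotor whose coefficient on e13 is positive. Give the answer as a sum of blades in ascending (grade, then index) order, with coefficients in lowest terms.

Method: write R = a + b12*e12 + b13*e13 + b23*e23 with a^2 + b12^2 + b13^2 + b23^2 = 1 (so R^-1 = ~R). Expanding the columns R e_j ~R gives tr M = 4a^2 - 1 and, from the antisymmetric part, M21 - M12 = -4a*b12, M13 - M31 = 4a*b13, M32 - M23 = -4a*b23.
Here tr M = 611/289, so a^2 = (1 + tr M)/4 = 225/289 and a = ±15/17. Taking a = 15/17: M21 - M12 = 0, M13 - M31 = 480/289, M32 - M23 = 0, giving b12 = 0, b13 = 8/17, b23 = 0, i.e. R = 15/17 + 8/17*e13.
Its e13 coefficient is already positive.
Answer: 15/17 + 8/17*e13. Sheet selection: the two-to-one cover makes ±R indistinguishable at the matrix level (trace 611/289), so uniqueness comes from the required sign on e13.


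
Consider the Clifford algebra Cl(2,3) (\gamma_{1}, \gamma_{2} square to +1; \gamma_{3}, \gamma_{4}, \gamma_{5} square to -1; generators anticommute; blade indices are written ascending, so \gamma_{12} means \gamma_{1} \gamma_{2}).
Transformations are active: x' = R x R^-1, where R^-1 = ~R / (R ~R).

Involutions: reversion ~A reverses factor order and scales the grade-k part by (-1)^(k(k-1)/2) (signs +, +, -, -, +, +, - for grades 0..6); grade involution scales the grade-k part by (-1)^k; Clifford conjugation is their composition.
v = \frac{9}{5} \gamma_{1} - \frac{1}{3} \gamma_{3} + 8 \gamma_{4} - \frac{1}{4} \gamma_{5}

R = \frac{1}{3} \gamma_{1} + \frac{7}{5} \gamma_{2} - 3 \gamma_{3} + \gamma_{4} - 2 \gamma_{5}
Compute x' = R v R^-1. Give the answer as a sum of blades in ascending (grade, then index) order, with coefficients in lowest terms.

~R = \frac{1}{3} \gamma_{1} + \frac{7}{5} \gamma_{2} - 3 \gamma_{3} + \gamma_{4} - 2 \gamma_{5}, and R ~R = -\frac{2684}{225}, so R^-1 = ~R / (-\frac{2684}{225}).
R v = -\frac{89}{10} - \frac{63}{25} \gamma_{12} + \frac{238}{45} \gamma_{13} + \frac{13}{15} \gamma_{14} + \frac{211}{60} \gamma_{15} - \frac{7}{15} \gamma_{23} + \frac{56}{5} \gamma_{24} - \frac{7}{20} \gamma_{25} - \frac{71}{3} \gamma_{34} + \frac{1}{12} \gamma_{35} + \frac{63}{4} \gamma_{45}
Answer: -\frac{17481}{13420} \gamma_{1} + \frac{5607}{2684} \gamma_{2} - \frac{33361}{8052} \gamma_{3} - \frac{17467}{2684} \gamma_{4} - \frac{7339}{2684} \gamma_{5}


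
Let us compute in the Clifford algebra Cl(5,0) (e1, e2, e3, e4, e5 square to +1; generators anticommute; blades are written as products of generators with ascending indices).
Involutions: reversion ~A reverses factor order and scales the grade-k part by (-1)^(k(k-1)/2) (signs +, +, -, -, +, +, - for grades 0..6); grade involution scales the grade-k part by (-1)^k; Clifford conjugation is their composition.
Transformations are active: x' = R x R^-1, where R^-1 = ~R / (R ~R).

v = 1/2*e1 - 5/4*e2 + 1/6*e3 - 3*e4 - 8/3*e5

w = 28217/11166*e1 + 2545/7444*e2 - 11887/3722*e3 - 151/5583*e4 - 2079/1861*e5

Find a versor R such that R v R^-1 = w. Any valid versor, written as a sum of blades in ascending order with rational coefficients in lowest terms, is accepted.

Sketch: the shared square 2585/144 makes R = v + w = 16900/5583*e1 - 1690/1861*e2 - 16900/5583*e3 - 16900/5583*e4 - 21125/5583*e5 the natural versor; its sandwich fixes that direction, negates (v - w)/2, and sends v to w.
Answer: 16900/5583*e1 - 1690/1861*e2 - 16900/5583*e3 - 16900/5583*e4 - 21125/5583*e5


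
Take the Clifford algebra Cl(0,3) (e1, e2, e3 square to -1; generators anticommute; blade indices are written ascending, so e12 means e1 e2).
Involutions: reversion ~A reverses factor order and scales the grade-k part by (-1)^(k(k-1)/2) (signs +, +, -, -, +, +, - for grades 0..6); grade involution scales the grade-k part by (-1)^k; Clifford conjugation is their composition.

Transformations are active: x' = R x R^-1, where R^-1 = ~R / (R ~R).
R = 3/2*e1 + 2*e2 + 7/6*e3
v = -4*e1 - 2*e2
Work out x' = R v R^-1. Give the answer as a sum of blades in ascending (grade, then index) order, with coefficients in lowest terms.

~R = 3/2*e1 + 2*e2 + 7/6*e3, and R ~R = -137/18, so R^-1 = ~R / (-137/18).
R v = 10 + 5*e12 + 14/3*e13 + 7/3*e23
Answer: 8/137*e1 - 446/137*e2 - 420/137*e3


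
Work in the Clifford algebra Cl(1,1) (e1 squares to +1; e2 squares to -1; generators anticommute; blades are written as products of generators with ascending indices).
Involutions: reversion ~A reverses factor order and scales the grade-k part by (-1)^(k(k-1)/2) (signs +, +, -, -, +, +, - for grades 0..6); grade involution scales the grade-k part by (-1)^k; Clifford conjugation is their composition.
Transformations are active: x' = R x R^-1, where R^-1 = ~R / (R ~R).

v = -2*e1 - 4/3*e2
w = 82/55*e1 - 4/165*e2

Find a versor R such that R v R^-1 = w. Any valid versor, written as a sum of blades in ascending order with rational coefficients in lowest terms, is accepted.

Construction: equal norms (both 20/9) license R = v + w = -28/55*e1 - 224/165*e2 — nothing changes along that direction, while (v - w)/2 changes sign, so v maps onto w.
Answer: -28/55*e1 - 224/165*e2


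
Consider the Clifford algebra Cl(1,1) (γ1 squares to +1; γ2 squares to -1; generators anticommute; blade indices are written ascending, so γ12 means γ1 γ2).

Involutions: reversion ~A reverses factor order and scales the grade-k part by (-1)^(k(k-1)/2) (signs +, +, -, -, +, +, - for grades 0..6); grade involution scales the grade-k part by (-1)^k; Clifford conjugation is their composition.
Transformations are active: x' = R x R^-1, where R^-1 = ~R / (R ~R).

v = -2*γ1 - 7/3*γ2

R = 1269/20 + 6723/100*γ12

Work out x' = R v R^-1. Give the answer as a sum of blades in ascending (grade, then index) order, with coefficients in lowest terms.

~R = 1269/20 - 6723/100*γ12, and R ~R = -617463/1250, so R^-1 = ~R / (-617463/1250).
R v = 2997/100*γ1 - 1359/100*γ2
Answer: -19309/3388*γ1 + 59201/10164*γ2
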